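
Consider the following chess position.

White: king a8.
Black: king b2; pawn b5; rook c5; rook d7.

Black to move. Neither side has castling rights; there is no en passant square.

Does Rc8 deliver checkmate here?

yes

After Rc8: white king on a8; in check: yes, from the black rook on c8.
King squares — a7: attacked by Rd7; b7: attacked by Rd7; b8: attacked by Rc8.
White has no legal moves → checkmate.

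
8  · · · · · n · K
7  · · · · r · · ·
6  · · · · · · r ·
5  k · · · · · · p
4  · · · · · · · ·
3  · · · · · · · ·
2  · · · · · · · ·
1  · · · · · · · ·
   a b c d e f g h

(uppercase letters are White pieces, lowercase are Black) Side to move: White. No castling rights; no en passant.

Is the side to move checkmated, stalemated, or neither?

White to move; white king on h8.
In check: no.
King squares — g7: attacked by Rg6; h7: attacked by Re7; g8: attacked by Rg6.
Legal moves for White: none.
Not in check and no legal moves → stalemate.

stalemate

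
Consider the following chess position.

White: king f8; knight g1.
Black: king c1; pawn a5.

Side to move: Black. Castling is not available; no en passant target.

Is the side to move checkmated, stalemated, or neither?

neither

Black to move; black king on c1.
In check: no.
Legal moves for Black: Kd2, Kc2, Kb2, Kd1, Kb1, a4.
Black has 6 legal moves and is not in check → neither.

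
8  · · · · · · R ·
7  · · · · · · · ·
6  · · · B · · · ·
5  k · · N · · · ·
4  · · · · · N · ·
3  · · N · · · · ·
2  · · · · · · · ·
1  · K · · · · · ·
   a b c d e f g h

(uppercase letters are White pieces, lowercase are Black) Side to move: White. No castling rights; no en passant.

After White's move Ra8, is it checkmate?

yes

After Ra8: black king on a5; in check: yes, from the white rook on a8.
King squares — a4: attacked by Nc3; b4: attacked by Nd5; b5: attacked by Nc3; a6: attacked by Ra8; b6: attacked by Nd5.
Black has no legal moves → checkmate.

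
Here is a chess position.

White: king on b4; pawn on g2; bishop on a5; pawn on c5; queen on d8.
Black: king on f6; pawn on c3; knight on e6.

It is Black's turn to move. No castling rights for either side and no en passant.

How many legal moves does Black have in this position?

6

Black to move; king on f6.
In check: yes, from the white queen on d8.
Legal moves: Kg7, Kf7, Kg6, Kf5, Ke5, Nxd8.
Count: 6.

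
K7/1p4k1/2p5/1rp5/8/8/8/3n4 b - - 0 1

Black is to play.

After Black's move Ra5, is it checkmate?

After Ra5: white king on a8; in check: yes, from the black rook on a5.
White has 2 legal replies: Kb8, Kxb7.
In check but a legal move exists → not checkmate.

no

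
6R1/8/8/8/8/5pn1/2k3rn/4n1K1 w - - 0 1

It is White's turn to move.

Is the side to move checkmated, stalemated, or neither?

checkmate

White to move; white king on g1.
In check: yes, from the black rook on g2.
King squares — f1: attacked by Nh2; h1: attacked by Ng3; f2: attacked by Rg2; g2: attacked by Ne1; h2: attacked by Rg2.
Legal moves for White: none.
In check with no legal moves → checkmate.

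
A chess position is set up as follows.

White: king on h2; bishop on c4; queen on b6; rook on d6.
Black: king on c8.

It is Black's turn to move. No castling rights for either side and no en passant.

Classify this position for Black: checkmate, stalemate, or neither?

Black to move; black king on c8.
In check: no.
King squares — b7: attacked by Qb6; c7: attacked by Qb6; d7: attacked by Rd6; b8: attacked by Qb6; d8: attacked by Qb6.
Legal moves for Black: none.
Not in check and no legal moves → stalemate.

stalemate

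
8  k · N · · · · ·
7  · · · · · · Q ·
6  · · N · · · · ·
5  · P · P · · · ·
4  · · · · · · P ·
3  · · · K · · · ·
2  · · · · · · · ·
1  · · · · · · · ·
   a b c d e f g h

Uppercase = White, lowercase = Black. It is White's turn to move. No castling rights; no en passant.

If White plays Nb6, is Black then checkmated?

yes

After Nb6: black king on a8; in check: yes, from the white knight on b6.
King squares — a7: attacked by Nc6; b7: attacked by Qg7; b8: attacked by Nc6.
Black has no legal moves → checkmate.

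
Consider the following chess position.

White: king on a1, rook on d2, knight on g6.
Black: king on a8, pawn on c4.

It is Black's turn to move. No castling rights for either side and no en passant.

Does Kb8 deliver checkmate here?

After Kb8: white king on a1; in check: no.
White is not in check, so this cannot be checkmate.

no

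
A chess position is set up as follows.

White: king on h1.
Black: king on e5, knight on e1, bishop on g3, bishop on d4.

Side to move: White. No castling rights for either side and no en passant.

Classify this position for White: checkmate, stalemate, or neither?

stalemate

White to move; white king on h1.
In check: no.
King squares — g1: attacked by Bd4; g2: attacked by Ne1; h2: attacked by Bg3.
Legal moves for White: none.
Not in check and no legal moves → stalemate.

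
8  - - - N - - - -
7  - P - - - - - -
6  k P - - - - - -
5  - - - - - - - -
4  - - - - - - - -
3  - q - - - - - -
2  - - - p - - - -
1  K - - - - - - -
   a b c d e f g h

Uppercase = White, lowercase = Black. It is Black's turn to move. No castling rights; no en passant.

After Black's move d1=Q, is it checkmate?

After d1=Q: white king on a1; in check: yes, from the black queen on d1.
King squares — b1: attacked by Qd1; a2: attacked by Qb3; b2: attacked by Qb3.
White has no legal moves → checkmate.

yes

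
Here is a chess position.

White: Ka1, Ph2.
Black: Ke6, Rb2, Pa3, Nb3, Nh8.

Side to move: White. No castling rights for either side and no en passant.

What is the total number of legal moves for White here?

0

White to move; king on a1.
In check: yes, from the black knight on b3.
Legal moves: none.
Count: 0.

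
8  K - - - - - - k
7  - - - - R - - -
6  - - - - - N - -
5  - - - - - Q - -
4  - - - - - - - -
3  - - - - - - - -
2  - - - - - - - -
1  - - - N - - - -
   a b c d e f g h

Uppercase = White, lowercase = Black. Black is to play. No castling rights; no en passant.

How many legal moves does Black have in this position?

Black to move; king on h8.
In check: no.
Legal moves: none.
Count: 0.

0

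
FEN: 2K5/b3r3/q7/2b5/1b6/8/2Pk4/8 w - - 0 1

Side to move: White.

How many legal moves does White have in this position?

1

White to move; king on c8.
In check: yes, from the black queen on a6.
Legal moves: Kd8.
Count: 1.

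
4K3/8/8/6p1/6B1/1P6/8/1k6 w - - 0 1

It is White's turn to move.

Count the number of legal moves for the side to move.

15

White to move; king on e8.
In check: no.
Legal moves: Kf8, Kd8, Kf7, Ke7, Kd7, Bc8, Bd7, Be6, Bh5, Bf5+, Bh3, Bf3, Be2, Bd1, b4.
Count: 15.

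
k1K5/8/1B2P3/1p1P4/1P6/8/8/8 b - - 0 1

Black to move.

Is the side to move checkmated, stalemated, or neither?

stalemate

Black to move; black king on a8.
In check: no.
King squares — a7: attacked by Bb6; b7: attacked by Kc8; b8: attacked by Kc8.
Legal moves for Black: none.
Not in check and no legal moves → stalemate.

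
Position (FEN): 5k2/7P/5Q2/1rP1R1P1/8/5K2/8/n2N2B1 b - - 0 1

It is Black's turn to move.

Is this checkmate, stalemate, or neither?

Black to move; black king on f8.
In check: yes, from the white queen on f6.
King squares — e7: attacked by Re5; f7: attacked by Qf6; g7: attacked by Qf6; e8: attacked by Re5; g8: attacked by Ph7.
Legal moves for Black: none.
In check with no legal moves → checkmate.

checkmate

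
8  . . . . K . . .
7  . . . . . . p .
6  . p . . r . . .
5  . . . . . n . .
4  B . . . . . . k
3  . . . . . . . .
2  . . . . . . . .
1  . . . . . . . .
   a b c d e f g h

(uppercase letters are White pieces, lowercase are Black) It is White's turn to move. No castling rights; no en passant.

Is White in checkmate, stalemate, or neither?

neither

White to move; white king on e8.
In check: yes, from the black rook on e6.
King squares — d7: available; e7: attacked by Nf5; f7: available; d8: available; f8: available.
Legal moves for White: Kf8, Kd8, Kf7, Kd7.
White is in check but has 4 legal moves → neither.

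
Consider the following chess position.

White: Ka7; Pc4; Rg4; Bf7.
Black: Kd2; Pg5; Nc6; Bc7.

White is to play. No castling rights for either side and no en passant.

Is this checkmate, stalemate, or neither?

neither

White to move; white king on a7.
In check: yes, from the black knight on c6.
King squares — a6: available; b6: attacked by Bc7; b7: available; a8: available; b8: attacked by Nc6.
Legal moves for White: Ka8, Kb7, Ka6.
White is in check but has 3 legal moves → neither.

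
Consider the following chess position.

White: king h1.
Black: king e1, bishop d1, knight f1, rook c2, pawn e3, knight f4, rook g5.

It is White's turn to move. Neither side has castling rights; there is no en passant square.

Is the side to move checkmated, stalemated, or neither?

stalemate

White to move; white king on h1.
In check: no.
King squares — g1: attacked by Rg5; g2: attacked by Rc2; h2: attacked by Nf1.
Legal moves for White: none.
Not in check and no legal moves → stalemate.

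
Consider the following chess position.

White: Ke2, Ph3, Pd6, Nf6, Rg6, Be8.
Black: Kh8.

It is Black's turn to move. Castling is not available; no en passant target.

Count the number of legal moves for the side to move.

Black to move; king on h8.
In check: no.
Legal moves: none.
Count: 0.

0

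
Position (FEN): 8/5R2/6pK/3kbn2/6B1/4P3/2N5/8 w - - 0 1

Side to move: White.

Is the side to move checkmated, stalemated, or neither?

neither

White to move; white king on h6.
In check: yes, from the black knight on f5.
Legal moves for White: Kh7, Kxg6, Kg5, Rxf5, Bxf5.
White is in check but has 5 legal moves → neither.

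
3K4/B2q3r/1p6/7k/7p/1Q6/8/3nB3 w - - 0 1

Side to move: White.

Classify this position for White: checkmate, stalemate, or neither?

White to move; white king on d8.
In check: yes, from the black queen on d7.
King squares — c7: attacked by Qd7; d7: attacked by Rh7; e7: attacked by Qd7; c8: attacked by Qd7; e8: attacked by Qd7.
Legal moves for White: none.
In check with no legal moves → checkmate.

checkmate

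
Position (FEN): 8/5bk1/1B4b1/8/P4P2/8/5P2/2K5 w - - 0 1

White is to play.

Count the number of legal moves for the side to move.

White to move; king on c1.
In check: no.
Legal moves: Bd8, Bc7, Ba7, Bc5, Ba5, Bd4+, Be3, Kd2, Kb2, Kd1, f5, a5, f3.
Count: 13.

13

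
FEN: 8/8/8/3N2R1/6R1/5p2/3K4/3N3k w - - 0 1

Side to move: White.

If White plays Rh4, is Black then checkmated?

After Rh4: black king on h1; in check: yes, from the white rook on h4.
King squares — g1: attacked by Rg5; g2: attacked by Rg5; h2: attacked by Rh4.
Black has no legal moves → checkmate.

yes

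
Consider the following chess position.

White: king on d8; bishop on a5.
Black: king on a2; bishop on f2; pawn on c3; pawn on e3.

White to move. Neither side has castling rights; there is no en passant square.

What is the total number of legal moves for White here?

White to move; king on d8.
In check: no.
Legal moves: Ke8, Kc8, Ke7, Kd7, Kc7, Bc7, Bb6, Bb4, Bxc3.
Count: 9.

9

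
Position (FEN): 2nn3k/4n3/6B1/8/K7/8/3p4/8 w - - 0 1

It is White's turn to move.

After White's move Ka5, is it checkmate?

After Ka5: black king on h8; in check: no.
Black is not in check, so this cannot be checkmate.

no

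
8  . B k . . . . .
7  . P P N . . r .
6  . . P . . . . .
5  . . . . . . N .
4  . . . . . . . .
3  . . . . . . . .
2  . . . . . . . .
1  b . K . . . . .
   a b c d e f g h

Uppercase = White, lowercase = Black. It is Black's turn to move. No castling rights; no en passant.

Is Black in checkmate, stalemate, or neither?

Black to move; black king on c8.
In check: yes, from the white pawn on b7.
King squares — b7: attacked by Pc6; c7: attacked by Bb8; d7: attacked by Pc6; b8: attacked by Pc7; d8: attacked by Pc7.
Legal moves for Black: none.
In check with no legal moves → checkmate.

checkmate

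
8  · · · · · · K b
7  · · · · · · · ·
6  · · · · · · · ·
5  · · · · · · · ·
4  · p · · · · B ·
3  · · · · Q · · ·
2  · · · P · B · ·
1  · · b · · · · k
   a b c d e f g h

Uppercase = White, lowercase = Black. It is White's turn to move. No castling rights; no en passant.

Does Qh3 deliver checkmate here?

After Qh3: black king on h1; in check: yes, from the white queen on h3.
King squares — g1: attacked by Bf2; g2: attacked by Qh3; h2: attacked by Qh3.
Black has no legal moves → checkmate.

yes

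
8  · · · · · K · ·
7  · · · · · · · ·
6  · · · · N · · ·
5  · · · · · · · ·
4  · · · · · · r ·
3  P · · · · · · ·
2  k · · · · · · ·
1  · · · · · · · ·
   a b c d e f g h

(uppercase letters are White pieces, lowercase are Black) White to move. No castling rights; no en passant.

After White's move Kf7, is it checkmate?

no

After Kf7: black king on a2; in check: no.
Black is not in check, so this cannot be checkmate.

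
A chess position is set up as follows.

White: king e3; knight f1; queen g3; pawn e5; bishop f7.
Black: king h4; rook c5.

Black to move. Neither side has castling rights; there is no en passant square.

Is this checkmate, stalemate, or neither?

checkmate

Black to move; black king on h4.
In check: yes, from the white queen on g3.
King squares — g3: attacked by Nf1; h3: attacked by Qg3; g4: attacked by Qg3; g5: attacked by Qg3; h5: attacked by Bf7.
Legal moves for Black: none.
In check with no legal moves → checkmate.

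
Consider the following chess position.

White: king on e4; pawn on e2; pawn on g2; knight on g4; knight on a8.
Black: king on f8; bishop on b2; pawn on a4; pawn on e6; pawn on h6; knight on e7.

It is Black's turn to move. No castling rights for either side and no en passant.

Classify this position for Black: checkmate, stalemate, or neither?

neither

Black to move; black king on f8.
In check: no.
Legal moves for Black include: Kg8, Ke8, Kg7, Kf7, Ng8, Nc8, Ng6, Nc6, Nf5, Nd5, Bh8, Bg7, Bf6, Be5, Bd4, Bc3, Ba3, Bc1, ... (list truncated; more exist).
Black has legal moves and is not in check → neither.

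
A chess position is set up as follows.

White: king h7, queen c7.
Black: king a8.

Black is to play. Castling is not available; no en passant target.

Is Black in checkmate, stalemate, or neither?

Black to move; black king on a8.
In check: no.
King squares — a7: attacked by Qc7; b7: attacked by Qc7; b8: attacked by Qc7.
Legal moves for Black: none.
Not in check and no legal moves → stalemate.

stalemate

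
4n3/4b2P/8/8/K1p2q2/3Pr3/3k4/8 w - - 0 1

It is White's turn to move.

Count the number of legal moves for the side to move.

White to move; king on a4.
In check: no.
Legal moves: Kb5, Ka5, dxc4, h8=Q, h8=R, h8=B, h8=N, d4.
Count: 8.

8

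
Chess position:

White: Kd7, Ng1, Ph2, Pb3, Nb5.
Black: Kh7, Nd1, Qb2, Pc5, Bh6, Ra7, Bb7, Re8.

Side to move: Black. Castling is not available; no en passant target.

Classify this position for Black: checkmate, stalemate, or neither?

Black to move; black king on h7.
In check: no.
Legal moves for Black include: Rh8, Rg8, Rf8, Rd8+, Rc8, Rb8, Rea8, Re7+, Re6, Re5, Re4, Re3, Re2, Re1, Kh8, Kg8, Kg7, Kg6, ... (list truncated; more exist).
Black has legal moves and is not in check → neither.

neither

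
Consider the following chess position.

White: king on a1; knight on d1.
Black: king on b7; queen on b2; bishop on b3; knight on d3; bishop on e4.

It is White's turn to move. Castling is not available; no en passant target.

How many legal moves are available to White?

White to move; king on a1.
In check: yes, from the black queen on b2.
Legal moves: Nxb2.
Count: 1.

1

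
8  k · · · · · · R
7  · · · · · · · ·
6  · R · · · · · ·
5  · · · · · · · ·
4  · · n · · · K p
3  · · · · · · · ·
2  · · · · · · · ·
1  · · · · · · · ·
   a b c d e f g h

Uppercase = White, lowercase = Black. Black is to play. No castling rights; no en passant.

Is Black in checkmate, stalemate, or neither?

Black to move; black king on a8.
In check: yes, from the white rook on h8.
Legal moves for Black: Ka7.
Black is in check but has 1 legal move → neither.

neither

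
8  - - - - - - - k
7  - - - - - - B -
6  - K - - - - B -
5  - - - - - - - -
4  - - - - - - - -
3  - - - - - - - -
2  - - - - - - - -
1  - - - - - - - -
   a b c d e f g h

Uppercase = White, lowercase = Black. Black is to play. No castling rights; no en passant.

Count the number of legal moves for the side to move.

2

Black to move; king on h8.
In check: yes, from the white bishop on g7.
Legal moves: Kg8, Kxg7.
Count: 2.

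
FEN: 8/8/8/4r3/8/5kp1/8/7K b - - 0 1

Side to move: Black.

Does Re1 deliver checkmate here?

yes

After Re1: white king on h1; in check: yes, from the black rook on e1.
King squares — g1: attacked by Re1; g2: attacked by Kf3; h2: attacked by Pg3.
White has no legal moves → checkmate.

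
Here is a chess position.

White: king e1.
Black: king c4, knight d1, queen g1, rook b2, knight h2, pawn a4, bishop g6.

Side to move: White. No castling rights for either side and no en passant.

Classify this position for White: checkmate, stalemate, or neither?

White to move; white king on e1.
In check: yes, from the black queen on g1.
King squares — d1: attacked by Qg1; f1: attacked by Qg1; d2: attacked by Rb2; e2: attacked by Rb2; f2: attacked by Nd1.
Legal moves for White: none.
In check with no legal moves → checkmate.

checkmate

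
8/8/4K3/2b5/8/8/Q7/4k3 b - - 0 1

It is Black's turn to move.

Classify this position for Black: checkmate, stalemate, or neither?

neither

Black to move; black king on e1.
In check: no.
Legal moves for Black: Bf8, Be7, Ba7, Bd6, Bb6, Bd4, Bb4, Be3, Ba3, Bf2, Bg1, Kf1, Kd1.
Black has 13 legal moves and is not in check → neither.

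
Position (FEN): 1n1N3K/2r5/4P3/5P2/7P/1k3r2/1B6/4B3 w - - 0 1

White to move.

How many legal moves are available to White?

White to move; king on h8.
In check: no.
Legal moves: Kg8, Nf7, Nb7, Nc6, Bg7, Bf6, Be5, Bd4, Bbc3, Ba3, Bc1, Ba1, Ba5, Bb4, Bg3, Bec3, Bf2, Bd2, e7, f6, h5.
Count: 21.

21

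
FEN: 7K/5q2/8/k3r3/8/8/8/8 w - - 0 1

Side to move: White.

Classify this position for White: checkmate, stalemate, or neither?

stalemate

White to move; white king on h8.
In check: no.
King squares — g7: attacked by Qf7; h7: attacked by Qf7; g8: attacked by Qf7.
Legal moves for White: none.
Not in check and no legal moves → stalemate.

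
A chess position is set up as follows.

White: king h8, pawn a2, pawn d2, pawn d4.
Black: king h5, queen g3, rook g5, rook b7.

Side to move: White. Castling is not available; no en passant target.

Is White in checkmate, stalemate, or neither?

neither

White to move; white king on h8.
In check: no.
Legal moves for White: d5, d3, a3, a4.
White has 4 legal moves and is not in check → neither.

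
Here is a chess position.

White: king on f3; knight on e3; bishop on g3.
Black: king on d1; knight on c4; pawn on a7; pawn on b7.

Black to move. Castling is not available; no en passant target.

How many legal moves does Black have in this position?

3

Black to move; king on d1.
In check: yes, from the white knight on e3.
Legal moves: Kd2, Kc1, Nxe3.
Count: 3.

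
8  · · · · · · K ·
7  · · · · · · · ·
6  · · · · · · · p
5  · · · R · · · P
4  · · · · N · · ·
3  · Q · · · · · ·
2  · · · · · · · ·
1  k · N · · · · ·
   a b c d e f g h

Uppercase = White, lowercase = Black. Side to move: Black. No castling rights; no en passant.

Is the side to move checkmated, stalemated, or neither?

stalemate

Black to move; black king on a1.
In check: no.
King squares — b1: attacked by Qb3; a2: attacked by Nc1; b2: attacked by Qb3.
Legal moves for Black: none.
Not in check and no legal moves → stalemate.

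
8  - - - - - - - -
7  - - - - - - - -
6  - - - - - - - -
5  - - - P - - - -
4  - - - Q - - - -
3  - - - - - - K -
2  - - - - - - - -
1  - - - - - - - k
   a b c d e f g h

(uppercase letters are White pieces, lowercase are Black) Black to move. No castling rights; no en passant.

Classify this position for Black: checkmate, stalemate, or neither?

stalemate

Black to move; black king on h1.
In check: no.
King squares — g1: attacked by Qd4; g2: attacked by Kg3; h2: attacked by Kg3.
Legal moves for Black: none.
Not in check and no legal moves → stalemate.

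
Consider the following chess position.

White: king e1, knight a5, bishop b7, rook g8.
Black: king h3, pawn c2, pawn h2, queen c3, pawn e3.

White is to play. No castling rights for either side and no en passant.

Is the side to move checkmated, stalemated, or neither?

White to move; white king on e1.
In check: yes, from the black queen on c3.
King squares — d1: attacked by Pc2; f1: available; d2: attacked by Qc3; e2: available; f2: attacked by Pe3.
Legal moves for White: Ke2, Kf1.
White is in check but has 2 legal moves → neither.

neither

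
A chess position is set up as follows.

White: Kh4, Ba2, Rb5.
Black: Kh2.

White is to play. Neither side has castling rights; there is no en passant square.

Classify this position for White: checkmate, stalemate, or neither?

neither

White to move; white king on h4.
In check: no.
Legal moves for White include: Rb8, Rb7, Rb6, Rh5, Rg5, Rf5, Re5, Rd5, Rc5, Ra5, Rb4, Rb3, Rb2+, Rb1, Kh5, Kg5, Kg4, Bg8, ... (list truncated; more exist).
White has legal moves and is not in check → neither.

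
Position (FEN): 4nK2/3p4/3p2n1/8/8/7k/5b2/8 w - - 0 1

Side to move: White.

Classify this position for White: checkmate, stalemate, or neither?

White to move; white king on f8.
In check: yes, from the black knight on g6.
Legal moves for White: Kg8, Kxe8, Kf7.
White is in check but has 3 legal moves → neither.

neither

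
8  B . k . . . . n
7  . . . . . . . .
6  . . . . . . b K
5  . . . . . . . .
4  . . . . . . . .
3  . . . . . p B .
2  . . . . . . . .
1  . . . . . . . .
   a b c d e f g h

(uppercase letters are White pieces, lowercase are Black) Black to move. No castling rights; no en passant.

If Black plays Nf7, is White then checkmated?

no

After Nf7: white king on h6; in check: yes, from the black knight on f7.
White has 2 legal replies: Kg7, Kxg6.
In check but a legal move exists → not checkmate.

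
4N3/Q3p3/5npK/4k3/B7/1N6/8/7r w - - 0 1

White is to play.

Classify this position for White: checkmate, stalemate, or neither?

neither

White to move; white king on h6.
In check: yes, from the black rook on h1.
King squares — g5: available; h5: attacked by Rh1; g6: available; g7: available; h7: attacked by Rh1.
Legal moves for White: Kg7, Kxg6, Kg5.
White is in check but has 3 legal moves → neither.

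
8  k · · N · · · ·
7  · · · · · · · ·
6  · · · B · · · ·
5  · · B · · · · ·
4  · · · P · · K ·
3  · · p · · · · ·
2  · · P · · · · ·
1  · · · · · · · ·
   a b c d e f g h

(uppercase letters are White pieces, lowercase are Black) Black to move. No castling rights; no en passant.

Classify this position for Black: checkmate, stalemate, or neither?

stalemate

Black to move; black king on a8.
In check: no.
King squares — a7: attacked by Bc5; b7: attacked by Nd8; b8: attacked by Bd6.
Legal moves for Black: none.
Not in check and no legal moves → stalemate.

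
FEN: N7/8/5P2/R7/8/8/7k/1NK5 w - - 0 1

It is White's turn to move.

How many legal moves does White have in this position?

White to move; king on c1.
In check: no.
Legal moves: Nc7, Nb6, Ra7, Ra6, Rh5+, Rg5, Rf5, Re5, Rd5, Rc5, Rb5, Ra4, Ra3, Ra2+, Ra1, Kd2, Kc2, Kb2, Kd1, Nc3, Na3, Nd2, f7.
Count: 23.

23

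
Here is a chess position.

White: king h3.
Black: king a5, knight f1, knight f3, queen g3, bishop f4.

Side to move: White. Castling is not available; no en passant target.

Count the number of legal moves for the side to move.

0

White to move; king on h3.
In check: yes, from the black queen on g3.
Legal moves: none.
Count: 0.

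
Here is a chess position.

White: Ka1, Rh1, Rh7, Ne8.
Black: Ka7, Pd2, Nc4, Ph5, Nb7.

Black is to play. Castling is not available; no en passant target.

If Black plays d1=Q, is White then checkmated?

After d1=Q: white king on a1; in check: yes, from the black queen on d1.
White has 2 legal replies: Ka2, Rxd1.
In check but a legal move exists → not checkmate.

no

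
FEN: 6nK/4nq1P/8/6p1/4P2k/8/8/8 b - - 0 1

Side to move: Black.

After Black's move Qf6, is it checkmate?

yes

After Qf6: white king on h8; in check: yes, from the black queen on f6.
King squares — g7: attacked by Qf6; h7: own pawn; g8: attacked by Ne7.
White has no legal moves → checkmate.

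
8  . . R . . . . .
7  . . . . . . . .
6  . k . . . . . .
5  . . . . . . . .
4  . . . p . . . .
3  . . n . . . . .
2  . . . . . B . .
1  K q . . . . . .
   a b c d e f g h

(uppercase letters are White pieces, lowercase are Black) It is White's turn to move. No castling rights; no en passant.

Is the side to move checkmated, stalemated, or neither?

White to move; white king on a1.
In check: yes, from the black queen on b1.
King squares — b1: attacked by Nc3; a2: attacked by Qb1; b2: attacked by Qb1.
Legal moves for White: none.
In check with no legal moves → checkmate.

checkmate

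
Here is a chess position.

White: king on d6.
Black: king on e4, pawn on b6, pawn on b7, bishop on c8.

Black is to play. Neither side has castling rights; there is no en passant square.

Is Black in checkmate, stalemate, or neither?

Black to move; black king on e4.
In check: no.
Legal moves for Black: Bd7, Be6, Bf5, Bg4, Bh3, Kf5, Kf4, Kd4, Kf3, Ke3, Kd3, b5.
Black has 12 legal moves and is not in check → neither.

neither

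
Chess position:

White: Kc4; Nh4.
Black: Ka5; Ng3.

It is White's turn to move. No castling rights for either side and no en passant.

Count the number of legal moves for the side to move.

10

White to move; king on c4.
In check: no.
Legal moves: Ng6, Nf5, Nf3, Ng2, Kd5, Kc5, Kd4, Kd3, Kc3, Kb3.
Count: 10.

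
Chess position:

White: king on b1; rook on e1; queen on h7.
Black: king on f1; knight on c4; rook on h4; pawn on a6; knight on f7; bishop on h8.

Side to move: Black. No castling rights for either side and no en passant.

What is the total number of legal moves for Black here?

Black to move; king on f1.
In check: yes, from the white rook on e1.
Legal moves: Kg2, Kf2, Kxe1.
Count: 3.

3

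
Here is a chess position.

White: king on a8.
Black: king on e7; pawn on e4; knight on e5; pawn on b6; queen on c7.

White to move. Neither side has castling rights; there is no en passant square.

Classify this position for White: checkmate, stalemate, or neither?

White to move; white king on a8.
In check: no.
King squares — a7: attacked by Qc7; b7: attacked by Qc7; b8: attacked by Qc7.
Legal moves for White: none.
Not in check and no legal moves → stalemate.

stalemate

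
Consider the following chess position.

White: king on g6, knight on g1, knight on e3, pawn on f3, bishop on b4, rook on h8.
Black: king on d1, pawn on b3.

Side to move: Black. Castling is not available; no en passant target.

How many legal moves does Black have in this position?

1

Black to move; king on d1.
In check: yes, from the white knight on e3.
Legal moves: Kc1.
Count: 1.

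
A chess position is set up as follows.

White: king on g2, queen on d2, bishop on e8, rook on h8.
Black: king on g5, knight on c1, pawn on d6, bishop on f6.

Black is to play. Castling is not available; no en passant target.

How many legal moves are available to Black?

Black to move; king on g5.
In check: yes, from the white queen on d2.
Legal moves: Kf5, Kg4.
Count: 2.

2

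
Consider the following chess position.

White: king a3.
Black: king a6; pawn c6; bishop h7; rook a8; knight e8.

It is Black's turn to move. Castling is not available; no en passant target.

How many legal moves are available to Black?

21

Black to move; king on a6.
In check: no.
Legal moves: Ng7, Nc7, Nf6, Nd6, Rd8, Rc8, Rb8, Ra7, Bg8, Bg6, Bf5, Be4, Bd3, Bc2, Bb1, Kb7+, Ka7, Kb6+, Kb5+, Ka5, c5.
Count: 21.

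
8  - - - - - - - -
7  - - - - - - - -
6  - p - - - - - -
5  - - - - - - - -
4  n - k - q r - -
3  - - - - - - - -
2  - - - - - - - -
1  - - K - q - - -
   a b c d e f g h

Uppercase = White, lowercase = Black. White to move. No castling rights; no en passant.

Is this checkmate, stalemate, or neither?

checkmate

White to move; white king on c1.
In check: yes, from the black queen on e1.
King squares — b1: attacked by Qe1; d1: attacked by Qe1; b2: attacked by Na4; c2: attacked by Qe4; d2: attacked by Qe1.
Legal moves for White: none.
In check with no legal moves → checkmate.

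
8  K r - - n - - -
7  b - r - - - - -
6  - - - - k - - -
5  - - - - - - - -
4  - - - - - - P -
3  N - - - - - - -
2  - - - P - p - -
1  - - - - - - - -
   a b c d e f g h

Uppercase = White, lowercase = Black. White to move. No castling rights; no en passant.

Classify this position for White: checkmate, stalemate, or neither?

checkmate

White to move; white king on a8.
In check: yes, from the black rook on b8.
King squares — a7: attacked by Rc7; b7: attacked by Rc7; b8: attacked by Ba7.
Legal moves for White: none.
In check with no legal moves → checkmate.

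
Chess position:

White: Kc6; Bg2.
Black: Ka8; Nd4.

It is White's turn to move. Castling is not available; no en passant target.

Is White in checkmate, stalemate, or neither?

White to move; white king on c6.
In check: yes, from the black knight on d4.
Legal moves for White: Kd7+, Kc7+, Kd6+, Kb6+, Kd5, Kc5+.
White is in check but has 6 legal moves → neither.

neither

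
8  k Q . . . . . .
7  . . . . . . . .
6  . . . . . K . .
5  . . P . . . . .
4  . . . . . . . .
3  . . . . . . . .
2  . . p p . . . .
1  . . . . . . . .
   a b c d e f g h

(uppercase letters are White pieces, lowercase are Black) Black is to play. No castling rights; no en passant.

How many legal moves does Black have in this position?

1

Black to move; king on a8.
In check: yes, from the white queen on b8.
Legal moves: Kxb8.
Count: 1.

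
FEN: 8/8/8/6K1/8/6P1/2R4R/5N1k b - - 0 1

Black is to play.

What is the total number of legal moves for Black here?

Black to move; king on h1.
In check: yes, from the white rook on h2.
Legal moves: Kg1.
Count: 1.

1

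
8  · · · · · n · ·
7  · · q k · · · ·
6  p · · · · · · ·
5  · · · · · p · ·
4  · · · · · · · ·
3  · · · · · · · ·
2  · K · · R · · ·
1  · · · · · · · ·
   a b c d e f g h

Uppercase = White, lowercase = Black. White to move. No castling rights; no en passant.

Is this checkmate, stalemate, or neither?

neither

White to move; white king on b2.
In check: no.
Legal moves for White: Re8, Re7+, Re6, Re5, Re4, Re3, Rh2, Rg2, Rf2, Rd2+, Rc2, Re1, Kb3, Ka3, Ka2, Kb1, Ka1.
White has 17 legal moves and is not in check → neither.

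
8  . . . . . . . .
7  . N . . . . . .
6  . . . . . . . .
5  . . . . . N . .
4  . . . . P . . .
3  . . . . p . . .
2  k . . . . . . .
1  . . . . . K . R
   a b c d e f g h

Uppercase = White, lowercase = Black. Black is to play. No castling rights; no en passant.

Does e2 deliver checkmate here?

no

After e2: white king on f1; in check: yes, from the black pawn on e2.
White has 5 legal replies: Kg2, Kf2, Kxe2, Kg1, Ke1.
In check but a legal move exists → not checkmate.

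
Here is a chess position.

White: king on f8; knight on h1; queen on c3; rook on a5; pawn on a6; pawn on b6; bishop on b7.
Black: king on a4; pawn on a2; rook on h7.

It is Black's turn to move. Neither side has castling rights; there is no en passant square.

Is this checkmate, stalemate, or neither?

Black to move; black king on a4.
In check: yes, from the white rook on a5.
King squares — a3: attacked by Qc3; b3: attacked by Qc3; b4: attacked by Qc3; a5: attacked by Qc3; b5: attacked by Ra5.
Legal moves for Black: none.
In check with no legal moves → checkmate.

checkmate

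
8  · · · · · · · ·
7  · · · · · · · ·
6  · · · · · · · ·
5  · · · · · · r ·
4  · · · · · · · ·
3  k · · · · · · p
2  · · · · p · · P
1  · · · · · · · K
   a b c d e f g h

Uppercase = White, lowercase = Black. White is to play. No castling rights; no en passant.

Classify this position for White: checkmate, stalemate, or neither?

stalemate

White to move; white king on h1.
In check: no.
King squares — g1: attacked by Rg5; g2: attacked by Ph3; h2: own pawn.
Legal moves for White: none.
Not in check and no legal moves → stalemate.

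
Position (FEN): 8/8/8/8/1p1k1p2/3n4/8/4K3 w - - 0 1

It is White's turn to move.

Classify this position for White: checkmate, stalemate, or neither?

neither

White to move; white king on e1.
In check: yes, from the black knight on d3.
Legal moves for White: Ke2, Kd2, Kf1, Kd1.
White is in check but has 4 legal moves → neither.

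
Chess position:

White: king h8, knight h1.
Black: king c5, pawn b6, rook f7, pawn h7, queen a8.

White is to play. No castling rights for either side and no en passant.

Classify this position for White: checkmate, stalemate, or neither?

White to move; white king on h8.
In check: yes, from the black queen on a8.
King squares — g7: attacked by Rf7; h7: attacked by Rf7; g8: attacked by Qa8.
Legal moves for White: none.
In check with no legal moves → checkmate.

checkmate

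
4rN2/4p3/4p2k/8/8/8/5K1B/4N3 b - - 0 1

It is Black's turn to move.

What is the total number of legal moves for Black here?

9

Black to move; king on h6.
In check: no.
Legal moves: Rxf8+, Rd8, Rc8, Rb8, Ra8, Kg7, Kh5, Kg5, e5.
Count: 9.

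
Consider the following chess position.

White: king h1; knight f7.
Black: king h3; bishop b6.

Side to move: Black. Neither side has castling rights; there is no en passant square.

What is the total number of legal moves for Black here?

Black to move; king on h3.
In check: no.
Legal moves: Bd8, Bc7, Ba7, Bc5, Ba5, Bd4, Be3, Bf2, Bg1, Kh4, Kg4, Kg3.
Count: 12.

12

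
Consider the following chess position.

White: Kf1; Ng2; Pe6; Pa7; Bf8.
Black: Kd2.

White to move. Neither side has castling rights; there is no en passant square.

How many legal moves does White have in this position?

White to move; king on f1.
In check: no.
Legal moves: Bg7, Be7, Bh6+, Bd6, Bc5, Bb4+, Ba3, Nh4, Nf4, Ne3, Ne1, Kf2, Kg1, a8=Q, a8=R, a8=B, a8=N, e7.
Count: 18.

18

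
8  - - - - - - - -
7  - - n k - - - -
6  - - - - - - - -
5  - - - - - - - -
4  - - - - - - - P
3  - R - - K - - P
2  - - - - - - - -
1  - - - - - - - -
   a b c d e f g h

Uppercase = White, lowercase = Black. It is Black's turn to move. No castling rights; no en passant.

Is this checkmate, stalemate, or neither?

neither

Black to move; black king on d7.
In check: no.
Legal moves for Black: Ke8, Kd8, Kc8, Ke7, Ke6, Kd6, Kc6, Ne8, Na8, Ne6, Na6, Nd5+, Nb5.
Black has 13 legal moves and is not in check → neither.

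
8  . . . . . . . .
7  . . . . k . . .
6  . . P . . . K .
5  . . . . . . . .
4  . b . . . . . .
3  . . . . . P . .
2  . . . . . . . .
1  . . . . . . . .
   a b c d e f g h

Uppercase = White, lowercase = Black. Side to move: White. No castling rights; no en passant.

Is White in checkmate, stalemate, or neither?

neither

White to move; white king on g6.
In check: no.
Legal moves for White: Kh7, Kg7, Kh6, Kh5, Kg5, Kf5, c7, f4.
White has 8 legal moves and is not in check → neither.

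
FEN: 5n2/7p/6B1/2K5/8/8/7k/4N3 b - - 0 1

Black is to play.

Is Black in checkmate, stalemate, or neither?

neither

Black to move; black king on h2.
In check: no.
Legal moves for Black: Nd7+, Nxg6, Ne6+, Kh3, Kg3, Kh1, Kg1, hxg6, h6, h5.
Black has 10 legal moves and is not in check → neither.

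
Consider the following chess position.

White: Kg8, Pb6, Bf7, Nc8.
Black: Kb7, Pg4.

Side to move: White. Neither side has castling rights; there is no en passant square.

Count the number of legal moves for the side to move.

White to move; king on g8.
In check: no.
Legal moves: Kh8, Kf8, Kh7, Kg7, Ne7, Na7, Nd6+, Be8, Bg6, Be6, Bh5, Bd5+, Bc4, Bb3, Ba2.
Count: 15.

15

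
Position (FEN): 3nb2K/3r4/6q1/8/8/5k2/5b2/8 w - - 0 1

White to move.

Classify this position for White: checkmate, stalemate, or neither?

White to move; white king on h8.
In check: no.
King squares — g7: attacked by Qg6; h7: attacked by Qg6; g8: attacked by Qg6.
Legal moves for White: none.
Not in check and no legal moves → stalemate.

stalemate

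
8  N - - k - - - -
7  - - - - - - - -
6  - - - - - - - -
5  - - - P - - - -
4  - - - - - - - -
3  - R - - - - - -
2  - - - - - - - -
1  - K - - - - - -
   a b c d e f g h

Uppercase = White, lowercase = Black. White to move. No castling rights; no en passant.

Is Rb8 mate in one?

After Rb8: black king on d8; in check: yes, from the white rook on b8.
Black has 2 legal replies: Ke7, Kd7.
In check but a legal move exists → not checkmate.

no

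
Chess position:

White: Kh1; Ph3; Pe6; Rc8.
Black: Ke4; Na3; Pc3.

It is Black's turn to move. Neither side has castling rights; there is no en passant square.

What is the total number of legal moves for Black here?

Black to move; king on e4.
In check: no.
Legal moves: Kf5, Ke5, Kd5, Kf4, Kd4, Kf3, Ke3, Kd3, Nb5, Nc4, Nc2, Nb1, c2.
Count: 13.

13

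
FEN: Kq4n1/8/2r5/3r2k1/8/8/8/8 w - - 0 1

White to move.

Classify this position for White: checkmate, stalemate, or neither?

White to move; white king on a8.
In check: yes, from the black queen on b8.
Legal moves for White: Kxb8.
White is in check but has 1 legal move → neither.

neither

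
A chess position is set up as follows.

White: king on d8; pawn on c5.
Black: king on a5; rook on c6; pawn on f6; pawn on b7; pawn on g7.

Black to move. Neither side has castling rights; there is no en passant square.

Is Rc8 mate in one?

After Rc8: white king on d8; in check: yes, from the black rook on c8.
White has 3 legal replies: Kxc8, Ke7, Kd7.
In check but a legal move exists → not checkmate.

no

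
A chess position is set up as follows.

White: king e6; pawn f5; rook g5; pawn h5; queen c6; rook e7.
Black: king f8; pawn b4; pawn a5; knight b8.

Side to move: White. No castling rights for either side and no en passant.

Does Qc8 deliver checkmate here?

yes

After Qc8: black king on f8; in check: yes, from the white queen on c8.
King squares — e7: attacked by Ke6; f7: attacked by Ke6; g7: attacked by Rg5; e8: attacked by Re7; g8: attacked by Rg5.
Black has no legal moves → checkmate.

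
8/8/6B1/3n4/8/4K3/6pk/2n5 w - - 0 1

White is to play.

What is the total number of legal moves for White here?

5

White to move; king on e3.
In check: yes, from the black knight on d5.
Legal moves: Ke4, Kd4, Kf3, Kf2, Kd2.
Count: 5.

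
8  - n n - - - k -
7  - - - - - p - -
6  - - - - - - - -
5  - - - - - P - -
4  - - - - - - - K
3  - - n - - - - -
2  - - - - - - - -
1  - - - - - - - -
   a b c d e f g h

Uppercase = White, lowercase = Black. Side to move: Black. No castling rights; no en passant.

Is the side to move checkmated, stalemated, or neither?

neither

Black to move; black king on g8.
In check: no.
Legal moves for Black include: Kh8, Kf8, Kh7, Kg7, Ne7, Na7, Nd6, Nb6, Nd7, Nc6, Na6, Nd5, Nb5, Ne4, Na4, Ne2, Na2, Nd1, ... (list truncated; more exist).
Black has legal moves and is not in check → neither.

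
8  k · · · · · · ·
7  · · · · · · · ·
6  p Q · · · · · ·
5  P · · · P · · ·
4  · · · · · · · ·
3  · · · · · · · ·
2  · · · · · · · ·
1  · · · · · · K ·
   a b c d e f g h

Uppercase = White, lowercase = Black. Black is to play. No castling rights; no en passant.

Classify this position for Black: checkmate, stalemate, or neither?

stalemate

Black to move; black king on a8.
In check: no.
King squares — a7: attacked by Qb6; b7: attacked by Qb6; b8: attacked by Qb6.
Legal moves for Black: none.
Not in check and no legal moves → stalemate.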